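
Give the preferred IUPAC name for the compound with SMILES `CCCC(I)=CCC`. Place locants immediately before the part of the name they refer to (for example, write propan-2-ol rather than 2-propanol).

Counting along the main chain through the multiple bond gives 7 carbons: the parent is heptane.
There is one C=C double bond, indicated by the ending -ene.
Number the chain so that numbering from this end puts the double bond at C-3 rather than C-4.
That gives the double bond between C-3 and C-4; an iodo group at C-4.
Putting it together: 4-iodohept-3-ene.

4-iodohept-3-ene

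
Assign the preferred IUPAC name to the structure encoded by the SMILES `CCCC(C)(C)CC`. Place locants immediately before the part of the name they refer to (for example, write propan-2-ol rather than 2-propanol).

3,3-dimethylhexane

The longest carbon chain is 6 atoms: the parent is hexane.
Choose the numbering such that the substituent locant set {3,3} is lower than {4,4} at the first point of difference.
This places two methyl groups at C-3.
Putting it together: 3,3-dimethylhexane.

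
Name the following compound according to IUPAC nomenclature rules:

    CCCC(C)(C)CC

The parent chain contains 6 carbons (hexane).
Number the chain so that the substituent locant set {3,3} is lower than {4,4} at the first point of difference.
This places two methyl groups at C-3.
Putting it together: 3,3-dimethylhexane.

3,3-dimethylhexane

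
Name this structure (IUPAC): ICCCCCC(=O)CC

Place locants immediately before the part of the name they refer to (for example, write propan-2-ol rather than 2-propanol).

The longest chain bearing the carbonyl is 8 carbons long (octane).
The principal characteristic group is a ketone (C=O on an internal carbon), named with the suffix -one.
Choose the numbering such that numbering from this end puts the carbonyl group at C-3 rather than C-6.
With this numbering: the carbonyl at C-3; an iodo group at C-8.
The name is 8-iodooctan-3-one.

8-iodooctan-3-one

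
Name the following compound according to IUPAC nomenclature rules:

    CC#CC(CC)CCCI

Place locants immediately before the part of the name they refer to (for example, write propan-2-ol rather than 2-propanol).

The longest chain bearing the multiple bond is 7 carbons long (heptane).
There is one C≡C triple bond, indicated by the ending -yne.
Number the chain so that numbering from this end puts the triple bond at C-2 rather than C-5.
This places the triple bond between C-2 and C-3; an ethyl group at C-4; an iodo group at C-7.
Prefixes are listed alphabetically: ethyl, iodo.
The name is 4-ethyl-7-iodohept-2-yne.

4-ethyl-7-iodohept-2-yne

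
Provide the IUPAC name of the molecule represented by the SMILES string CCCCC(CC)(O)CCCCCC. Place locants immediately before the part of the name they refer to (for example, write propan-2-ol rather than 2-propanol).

5-ethylundecan-5-ol

The longest carbon chain that includes the –OH group has 11 carbons, so the parent hydride is undecane.
An alcohol (–OH) is the principal characteristic group, giving the suffix -ol.
Number the chain so that numbering from this end puts the hydroxyl group at C-5 rather than C-7.
That gives the hydroxyl at C-5; an ethyl group at C-5.
Putting it together: 5-ethylundecan-5-ol.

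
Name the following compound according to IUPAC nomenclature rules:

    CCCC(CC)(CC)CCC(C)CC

6,6-diethyl-3-methylnonane

The parent chain contains 9 carbons (nonane).
Number the chain so that the substituent locant set {3,6,6} is lower than {4,4,7} at the first point of difference.
That gives two ethyl groups at C-6; a methyl group at C-3.
Prefixes are listed alphabetically: ethyl, methyl.
The name is 6,6-diethyl-3-methylnonane.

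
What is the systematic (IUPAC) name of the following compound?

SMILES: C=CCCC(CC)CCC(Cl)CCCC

The longest chain bearing the multiple bond is 12 carbons long (dodecane).
A C=C double bond in the chain gives the infix -ene-.
Choose the numbering such that numbering from this end puts the double bond at C-1 rather than C-11.
That gives the double bond between C-1 and C-2; a chloro group at C-8; an ethyl group at C-5.
Substituent prefixes are cited in alphabetical order (multiplying prefixes like di-/tri- are ignored for ordering).
The name is 8-chloro-5-ethyldodec-1-ene.

8-chloro-5-ethyldodec-1-ene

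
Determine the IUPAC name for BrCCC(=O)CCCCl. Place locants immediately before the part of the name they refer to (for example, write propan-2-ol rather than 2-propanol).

Counting along the main chain through the carbonyl gives 6 carbons: the parent is hexane.
The principal characteristic group is a ketone (C=O on an internal carbon), named with the suffix -one.
Number the chain so that numbering from this end puts the carbonyl group at C-3 rather than C-4.
That gives the carbonyl at C-3; a bromo group at C-1; a chloro group at C-6.
Substituent prefixes are cited in alphabetical order (multiplying prefixes like di-/tri- are ignored for ordering).
The name is 1-bromo-6-chlorohexan-3-one.

1-bromo-6-chlorohexan-3-one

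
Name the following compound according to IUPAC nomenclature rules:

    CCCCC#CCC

The longest carbon chain that includes the multiple bond has 8 carbons, so the parent hydride is octane.
The chain contains a C≡C triple bond, so the unsaturation ending is -yne.
Number the chain so that numbering from this end puts the triple bond at C-3 rather than C-5.
This places the triple bond between C-3 and C-4.
Putting it together: oct-3-yne.

oct-3-yne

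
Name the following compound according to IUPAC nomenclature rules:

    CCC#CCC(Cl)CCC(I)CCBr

11-bromo-6-chloro-9-iodoundec-3-yne

The longest carbon chain that includes the multiple bond has 11 carbons, so the parent hydride is undecane.
A C≡C triple bond in the chain gives the infix -yne-.
Number the chain so that numbering from this end puts the triple bond at C-3 rather than C-8.
With this numbering: the triple bond between C-3 and C-4; a bromo group at C-11; a chloro group at C-6; an iodo group at C-9.
Substituent prefixes are cited in alphabetical order (multiplying prefixes like di-/tri- are ignored for ordering).
The name is 11-bromo-6-chloro-9-iodoundec-3-yne.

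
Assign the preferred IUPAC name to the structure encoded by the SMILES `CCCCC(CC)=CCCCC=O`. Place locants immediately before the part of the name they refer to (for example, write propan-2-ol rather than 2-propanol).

The longest chain bearing the –CHO group and the multiple bond is 10 carbons long (decane).
An aldehyde (terminal –CHO) is the principal characteristic group, giving the suffix -al.
A C=C double bond in the chain gives the infix -ene-.
The numbering direction is chosen so that the aldehyde carbon is C-1 by definition.
This places the double bond between C-5 and C-6; an ethyl group at C-6.
The name is 6-ethyldec-5-enal.

6-ethyldec-5-enal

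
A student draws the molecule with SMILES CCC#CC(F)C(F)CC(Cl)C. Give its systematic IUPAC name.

Counting along the main chain through the multiple bond gives 9 carbons: the parent is nonane.
A C≡C triple bond in the chain gives the infix -yne-.
Number the chain so that numbering from this end puts the triple bond at C-3 rather than C-6.
This places the triple bond between C-3 and C-4; a chloro group at C-8; fluoro groups at C-5 and C-6.
The substituents are ordered alphabetically, ignoring any di-/tri- multipliers.
Assembling the pieces gives 8-chloro-5,6-difluoronon-3-yne.

8-chloro-5,6-difluoronon-3-yne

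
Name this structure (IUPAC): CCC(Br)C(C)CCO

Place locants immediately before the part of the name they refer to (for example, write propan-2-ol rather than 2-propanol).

4-bromo-3-methylhexan-1-ol

The longest carbon chain that includes the –OH group has 6 carbons, so the parent hydride is hexane.
The principal characteristic group is an alcohol (–OH), named with the suffix -ol.
Choose the numbering such that numbering from this end puts the hydroxyl group at C-1 rather than C-6.
That gives the hydroxyl at C-1; a bromo group at C-4; a methyl group at C-3.
Prefixes are listed alphabetically: bromo, methyl.
Assembling the pieces gives 4-bromo-3-methylhexan-1-ol.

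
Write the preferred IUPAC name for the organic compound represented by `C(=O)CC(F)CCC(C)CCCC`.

The longest carbon chain that includes the –CHO group has 10 carbons, so the parent hydride is decane.
An aldehyde (terminal –CHO) is the principal characteristic group, giving the suffix -al.
Choose the numbering such that the aldehyde carbon is C-1 by definition.
That gives a fluoro group at C-3; a methyl group at C-6.
Substituent prefixes are cited in alphabetical order (multiplying prefixes like di-/tri- are ignored for ordering).
Putting it together: 3-fluoro-6-methyldecanal.

3-fluoro-6-methyldecanal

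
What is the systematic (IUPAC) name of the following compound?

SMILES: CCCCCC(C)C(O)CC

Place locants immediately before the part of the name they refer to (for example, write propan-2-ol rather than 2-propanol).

The longest chain bearing the –OH group is 9 carbons long (nonane).
The principal characteristic group is an alcohol (–OH), named with the suffix -ol.
Choose the numbering such that numbering from this end puts the hydroxyl group at C-3 rather than C-7.
This places the hydroxyl at C-3; a methyl group at C-4.
Assembling the pieces gives 4-methylnonan-3-ol.

4-methylnonan-3-ol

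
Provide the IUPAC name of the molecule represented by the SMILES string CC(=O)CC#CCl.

5-chloropent-4-yn-2-one

Counting along the main chain through the carbonyl and the multiple bond gives 5 carbons: the parent is pentane.
The principal characteristic group is a ketone (C=O on an internal carbon), named with the suffix -one.
A C≡C triple bond in the chain gives the infix -yne-.
Number the chain so that numbering from this end puts the carbonyl group at C-2 rather than C-4.
That gives the carbonyl at C-2; the triple bond between C-4 and C-5; a chloro group at C-5.
Putting it together: 5-chloropent-4-yn-2-one.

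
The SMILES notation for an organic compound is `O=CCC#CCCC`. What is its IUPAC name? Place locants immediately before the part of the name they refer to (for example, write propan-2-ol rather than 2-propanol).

hept-3-ynal

The longest carbon chain that includes the –CHO group and the multiple bond has 7 carbons, so the parent hydride is heptane.
The principal characteristic group is an aldehyde (terminal –CHO), named with the suffix -al.
The chain contains a C≡C triple bond, so the unsaturation ending is -yne.
Choose the numbering such that the aldehyde carbon is C-1 by definition.
This places the triple bond between C-3 and C-4.
Assembling the pieces gives hept-3-ynal.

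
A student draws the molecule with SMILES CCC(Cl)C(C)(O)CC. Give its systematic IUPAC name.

The longest chain bearing the –OH group is 6 carbons long (hexane).
An alcohol (–OH) is the principal characteristic group, giving the suffix -ol.
The numbering direction is chosen so that numbering from this end puts the hydroxyl group at C-3 rather than C-4.
This places the hydroxyl at C-3; a chloro group at C-4; a methyl group at C-3.
The substituents are ordered alphabetically, ignoring any di-/tri- multipliers.
The name is 4-chloro-3-methylhexan-3-ol.

4-chloro-3-methylhexan-3-ol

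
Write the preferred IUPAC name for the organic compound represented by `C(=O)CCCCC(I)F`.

6-fluoro-6-iodohexanal

The longest chain bearing the –CHO group is 6 carbons long (hexane).
The principal characteristic group is an aldehyde (terminal –CHO), named with the suffix -al.
Choose the numbering such that the aldehyde carbon is C-1 by definition.
That gives a fluoro group at C-6; an iodo group at C-6.
Substituent prefixes are cited in alphabetical order (multiplying prefixes like di-/tri- are ignored for ordering).
The name is 6-fluoro-6-iodohexanal.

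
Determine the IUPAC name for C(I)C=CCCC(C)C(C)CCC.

1-iodo-6,7-dimethyldec-2-ene

Counting along the main chain through the multiple bond gives 10 carbons: the parent is decane.
The chain contains a C=C double bond, so the unsaturation ending is -ene.
Number the chain so that numbering from this end puts the double bond at C-2 rather than C-8.
This places the double bond between C-2 and C-3; an iodo group at C-1; methyl groups at C-6 and C-7.
Substituent prefixes are cited in alphabetical order (multiplying prefixes like di-/tri- are ignored for ordering).
The name is 1-iodo-6,7-dimethyldec-2-ene.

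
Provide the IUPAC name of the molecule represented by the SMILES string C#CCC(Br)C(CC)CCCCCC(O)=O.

8-bromo-7-ethylundec-10-ynoic acid

The longest chain bearing the –COOH group and the multiple bond is 11 carbons long (undecane).
The principal characteristic group is a carboxylic acid (terminal –COOH), named with the suffix -oic acid.
The chain contains a C≡C triple bond, so the unsaturation ending is -yne.
The numbering direction is chosen so that the carboxylic acid carbon is C-1 by definition.
This places the triple bond between C-10 and C-11; a bromo group at C-8; an ethyl group at C-7.
Substituent prefixes are cited in alphabetical order (multiplying prefixes like di-/tri- are ignored for ordering).
Assembling the pieces gives 8-bromo-7-ethylundec-10-ynoic acid.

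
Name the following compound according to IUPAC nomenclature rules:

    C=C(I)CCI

The longest carbon chain that includes the multiple bond has 4 carbons, so the parent hydride is butane.
There is one C=C double bond, indicated by the ending -ene.
Choose the numbering such that numbering from this end puts the double bond at C-1 rather than C-3.
With this numbering: the double bond between C-1 and C-2; iodo groups at C-2 and C-4.
The name is 2,4-diiodobut-1-ene.

2,4-diiodobut-1-ene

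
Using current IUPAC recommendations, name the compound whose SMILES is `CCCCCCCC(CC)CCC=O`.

The longest carbon chain that includes the –CHO group has 11 carbons, so the parent hydride is undecane.
The highest-priority functional group is an aldehyde (terminal –CHO), so the name ends in -al.
Number the chain so that the aldehyde carbon is C-1 by definition.
That gives an ethyl group at C-4.
Assembling the pieces gives 4-ethylundecanal.

4-ethylundecanal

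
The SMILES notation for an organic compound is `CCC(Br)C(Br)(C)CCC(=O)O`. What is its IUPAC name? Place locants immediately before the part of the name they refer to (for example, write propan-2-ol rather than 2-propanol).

The longest chain bearing the –COOH group is 7 carbons long (heptane).
The principal characteristic group is a carboxylic acid (terminal –COOH), named with the suffix -oic acid.
The numbering direction is chosen so that the carboxylic acid carbon is C-1 by definition.
With this numbering: bromo groups at C-4 and C-5; a methyl group at C-4.
Prefixes are listed alphabetically: bromo, methyl.
Assembling the pieces gives 4,5-dibromo-4-methylheptanoic acid.

4,5-dibromo-4-methylheptanoic acid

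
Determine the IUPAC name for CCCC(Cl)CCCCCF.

6-chloro-1-fluorononane

The longest continuous carbon chain has 9 atoms, so the parent hydride is nonane.
Number the chain so that the substituent locant set {1,6} is lower than {4,9} at the first point of difference.
With this numbering: a chloro group at C-6; a fluoro group at C-1.
The substituents are ordered alphabetically, ignoring any di-/tri- multipliers.
The name is 6-chloro-1-fluorononane.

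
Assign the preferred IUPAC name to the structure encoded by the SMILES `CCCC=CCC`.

hept-3-ene

The longest carbon chain that includes the multiple bond has 7 carbons, so the parent hydride is heptane.
A C=C double bond in the chain gives the infix -ene-.
Number the chain so that numbering from this end puts the double bond at C-3 rather than C-4.
With this numbering: the double bond between C-3 and C-4.
Putting it together: hept-3-ene.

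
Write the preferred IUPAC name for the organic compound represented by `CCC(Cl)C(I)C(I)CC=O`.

The longest chain bearing the –CHO group is 7 carbons long (heptane).
The highest-priority functional group is an aldehyde (terminal –CHO), so the name ends in -al.
Choose the numbering such that the aldehyde carbon is C-1 by definition.
With this numbering: a chloro group at C-5; iodo groups at C-3 and C-4.
Substituent prefixes are cited in alphabetical order (multiplying prefixes like di-/tri- are ignored for ordering).
Putting it together: 5-chloro-3,4-diiodoheptanal.

5-chloro-3,4-diiodoheptanal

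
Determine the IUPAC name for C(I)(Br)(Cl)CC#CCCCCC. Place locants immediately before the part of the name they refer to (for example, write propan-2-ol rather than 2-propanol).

The longest carbon chain that includes the multiple bond has 9 carbons, so the parent hydride is nonane.
The chain contains a C≡C triple bond, so the unsaturation ending is -yne.
The numbering direction is chosen so that numbering from this end puts the triple bond at C-3 rather than C-6.
That gives the triple bond between C-3 and C-4; a bromo group at C-1; a chloro group at C-1; an iodo group at C-1.
Prefixes are listed alphabetically: bromo, chloro, iodo.
Assembling the pieces gives 1-bromo-1-chloro-1-iodonon-3-yne.

1-bromo-1-chloro-1-iodonon-3-yne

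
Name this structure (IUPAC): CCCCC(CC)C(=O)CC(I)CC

Counting along the main chain through the carbonyl gives 10 carbons: the parent is decane.
The highest-priority functional group is a ketone (C=O on an internal carbon), so the name ends in -one.
Choose the numbering such that numbering from this end puts the carbonyl group at C-5 rather than C-6.
With this numbering: the carbonyl at C-5; an ethyl group at C-6; an iodo group at C-3.
The substituents are ordered alphabetically, ignoring any di-/tri- multipliers.
Assembling the pieces gives 6-ethyl-3-iododecan-5-one.

6-ethyl-3-iododecan-5-one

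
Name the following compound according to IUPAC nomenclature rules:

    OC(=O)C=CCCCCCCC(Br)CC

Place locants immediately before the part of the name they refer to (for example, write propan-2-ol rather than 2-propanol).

Counting along the main chain through the –COOH group and the multiple bond gives 12 carbons: the parent is dodecane.
The principal characteristic group is a carboxylic acid (terminal –COOH), named with the suffix -oic acid.
A C=C double bond in the chain gives the infix -ene-.
Number the chain so that the carboxylic acid carbon is C-1 by definition.
That gives the double bond between C-2 and C-3; a bromo group at C-10.
The name is 10-bromododec-2-enoic acid.

10-bromododec-2-enoic acid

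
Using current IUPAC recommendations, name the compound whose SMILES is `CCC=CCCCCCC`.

Counting along the main chain through the multiple bond gives 10 carbons: the parent is decane.
There is one C=C double bond, indicated by the ending -ene.
Number the chain so that numbering from this end puts the double bond at C-3 rather than C-7.
This places the double bond between C-3 and C-4.
Putting it together: dec-3-ene.

dec-3-ene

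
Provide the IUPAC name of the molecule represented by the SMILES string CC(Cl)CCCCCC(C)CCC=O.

10-chloro-4-methylundecanal

The longest chain bearing the –CHO group is 11 carbons long (undecane).
The principal characteristic group is an aldehyde (terminal –CHO), named with the suffix -al.
Number the chain so that the aldehyde carbon is C-1 by definition.
That gives a chloro group at C-10; a methyl group at C-4.
Prefixes are listed alphabetically: chloro, methyl.
Putting it together: 10-chloro-4-methylundecanal.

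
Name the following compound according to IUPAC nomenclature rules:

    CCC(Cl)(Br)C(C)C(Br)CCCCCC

The longest carbon chain is 11 atoms: the parent is undecane.
Number the chain so that the substituent locant set {3,3,4,5} is lower than {7,8,9,9} at the first point of difference.
This places bromo groups at C-3 and C-5; a chloro group at C-3; a methyl group at C-4.
The substituents are ordered alphabetically, ignoring any di-/tri- multipliers.
Putting it together: 3,5-dibromo-3-chloro-4-methylundecane.

3,5-dibromo-3-chloro-4-methylundecane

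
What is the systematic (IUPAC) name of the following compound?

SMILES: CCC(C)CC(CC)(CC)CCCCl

The longest carbon chain is 8 atoms: the parent is octane.
The numbering direction is chosen so that the substituent locant set {1,4,4,6} is lower than {3,5,5,8} at the first point of difference.
This places a chloro group at C-1; two ethyl groups at C-4; a methyl group at C-6.
Prefixes are listed alphabetically: chloro, ethyl, methyl.
Assembling the pieces gives 1-chloro-4,4-diethyl-6-methyloctane.

1-chloro-4,4-diethyl-6-methyloctane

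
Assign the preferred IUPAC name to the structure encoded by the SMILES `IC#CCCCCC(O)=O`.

The longest chain bearing the –COOH group and the multiple bond is 7 carbons long (heptane).
The highest-priority functional group is a carboxylic acid (terminal –COOH), so the name ends in -oic acid.
The chain contains a C≡C triple bond, so the unsaturation ending is -yne.
Choose the numbering such that the carboxylic acid carbon is C-1 by definition.
That gives the triple bond between C-6 and C-7; an iodo group at C-7.
Putting it together: 7-iodohept-6-ynoic acid.

7-iodohept-6-ynoic acid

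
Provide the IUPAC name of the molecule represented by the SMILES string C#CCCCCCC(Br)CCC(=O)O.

4-bromoundec-10-ynoic acid

The longest chain bearing the –COOH group and the multiple bond is 11 carbons long (undecane).
The highest-priority functional group is a carboxylic acid (terminal –COOH), so the name ends in -oic acid.
A C≡C triple bond in the chain gives the infix -yne-.
The numbering direction is chosen so that the carboxylic acid carbon is C-1 by definition.
That gives the triple bond between C-10 and C-11; a bromo group at C-4.
Putting it together: 4-bromoundec-10-ynoic acid.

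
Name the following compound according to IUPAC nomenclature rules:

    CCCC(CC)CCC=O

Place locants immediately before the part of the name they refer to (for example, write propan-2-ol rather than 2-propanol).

4-ethylheptanal

The longest carbon chain that includes the –CHO group has 7 carbons, so the parent hydride is heptane.
The principal characteristic group is an aldehyde (terminal –CHO), named with the suffix -al.
Number the chain so that the aldehyde carbon is C-1 by definition.
That gives an ethyl group at C-4.
The name is 4-ethylheptanal.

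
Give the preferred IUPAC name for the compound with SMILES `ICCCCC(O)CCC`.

The longest chain bearing the –OH group is 8 carbons long (octane).
The highest-priority functional group is an alcohol (–OH), so the name ends in -ol.
The numbering direction is chosen so that numbering from this end puts the hydroxyl group at C-4 rather than C-5.
With this numbering: the hydroxyl at C-4; an iodo group at C-8.
Assembling the pieces gives 8-iodooctan-4-ol.

8-iodooctan-4-ol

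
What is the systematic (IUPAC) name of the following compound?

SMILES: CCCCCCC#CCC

Counting along the main chain through the multiple bond gives 10 carbons: the parent is decane.
There is one C≡C triple bond, indicated by the ending -yne.
The numbering direction is chosen so that numbering from this end puts the triple bond at C-3 rather than C-7.
This places the triple bond between C-3 and C-4.
Putting it together: dec-3-yne.

dec-3-yne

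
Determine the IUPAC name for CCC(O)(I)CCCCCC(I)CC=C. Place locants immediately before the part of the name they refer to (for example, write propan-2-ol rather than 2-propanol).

Counting along the main chain through the –OH group and the multiple bond gives 12 carbons: the parent is dodecane.
The principal characteristic group is an alcohol (–OH), named with the suffix -ol.
There is one C=C double bond, indicated by the ending -ene.
Number the chain so that numbering from this end puts the hydroxyl group at C-3 rather than C-10.
That gives the hydroxyl at C-3; the double bond between C-11 and C-12; iodo groups at C-3 and C-9.
Assembling the pieces gives 3,9-diiodododec-11-en-3-ol.

3,9-diiodododec-11-en-3-ol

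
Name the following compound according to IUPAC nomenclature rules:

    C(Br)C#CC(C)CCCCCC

1-bromo-4-methyldec-2-yne

The longest carbon chain that includes the multiple bond has 10 carbons, so the parent hydride is decane.
A C≡C triple bond in the chain gives the infix -yne-.
The numbering direction is chosen so that numbering from this end puts the triple bond at C-2 rather than C-8.
This places the triple bond between C-2 and C-3; a bromo group at C-1; a methyl group at C-4.
Prefixes are listed alphabetically: bromo, methyl.
The name is 1-bromo-4-methyldec-2-yne.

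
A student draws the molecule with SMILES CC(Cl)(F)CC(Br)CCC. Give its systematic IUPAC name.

The longest continuous carbon chain has 7 atoms, so the parent hydride is heptane.
The numbering direction is chosen so that the substituent locant set {2,2,4} is lower than {4,6,6} at the first point of difference.
With this numbering: a bromo group at C-4; a chloro group at C-2; a fluoro group at C-2.
Prefixes are listed alphabetically: bromo, chloro, fluoro.
The name is 4-bromo-2-chloro-2-fluoroheptane.

4-bromo-2-chloro-2-fluoroheptane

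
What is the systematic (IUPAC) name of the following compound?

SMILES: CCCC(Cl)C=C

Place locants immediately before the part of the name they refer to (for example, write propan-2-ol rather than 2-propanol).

The longest carbon chain that includes the multiple bond has 6 carbons, so the parent hydride is hexane.
A C=C double bond in the chain gives the infix -ene-.
Choose the numbering such that numbering from this end puts the double bond at C-1 rather than C-5.
With this numbering: the double bond between C-1 and C-2; a chloro group at C-3.
Putting it together: 3-chlorohex-1-ene.

3-chlorohex-1-ene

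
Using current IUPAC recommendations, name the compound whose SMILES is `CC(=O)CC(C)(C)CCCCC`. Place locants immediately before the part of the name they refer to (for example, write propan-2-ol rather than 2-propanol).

The longest chain bearing the carbonyl is 9 carbons long (nonane).
The highest-priority functional group is a ketone (C=O on an internal carbon), so the name ends in -one.
The numbering direction is chosen so that numbering from this end puts the carbonyl group at C-2 rather than C-8.
That gives the carbonyl at C-2; two methyl groups at C-4.
The name is 4,4-dimethylnonan-2-one.

4,4-dimethylnonan-2-one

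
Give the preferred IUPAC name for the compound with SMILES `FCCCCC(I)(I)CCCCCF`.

The parent chain contains 10 carbons (decane).
Number the chain so that the substituent locant set {1,5,5,10} is lower than {1,6,6,10} at the first point of difference.
With this numbering: fluoro groups at C-1 and C-10; two iodo groups at C-5.
Substituent prefixes are cited in alphabetical order (multiplying prefixes like di-/tri- are ignored for ordering).
The name is 1,10-difluoro-5,5-diiododecane.

1,10-difluoro-5,5-diiododecane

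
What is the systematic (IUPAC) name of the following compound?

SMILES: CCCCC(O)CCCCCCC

dodecan-5-ol

Counting along the main chain through the –OH group gives 12 carbons: the parent is dodecane.
The principal characteristic group is an alcohol (–OH), named with the suffix -ol.
Number the chain so that numbering from this end puts the hydroxyl group at C-5 rather than C-8.
With this numbering: the hydroxyl at C-5.
Putting it together: dodecan-5-ol.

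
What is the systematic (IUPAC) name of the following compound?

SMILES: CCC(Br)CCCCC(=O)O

Counting along the main chain through the –COOH group gives 8 carbons: the parent is octane.
The highest-priority functional group is a carboxylic acid (terminal –COOH), so the name ends in -oic acid.
The numbering direction is chosen so that the carboxylic acid carbon is C-1 by definition.
That gives a bromo group at C-6.
Assembling the pieces gives 6-bromooctanoic acid.

6-bromooctanoic acid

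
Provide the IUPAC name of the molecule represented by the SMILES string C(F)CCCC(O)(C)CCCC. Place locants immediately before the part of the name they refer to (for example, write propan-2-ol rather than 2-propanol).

1-fluoro-5-methylnonan-5-ol

Counting along the main chain through the –OH group gives 9 carbons: the parent is nonane.
The principal characteristic group is an alcohol (–OH), named with the suffix -ol.
Choose the numbering such that the substituent locant set {1,5} is lower than {5,9} at the first point of difference.
With this numbering: the hydroxyl at C-5; a fluoro group at C-1; a methyl group at C-5.
The substituents are ordered alphabetically, ignoring any di-/tri- multipliers.
The name is 1-fluoro-5-methylnonan-5-ol.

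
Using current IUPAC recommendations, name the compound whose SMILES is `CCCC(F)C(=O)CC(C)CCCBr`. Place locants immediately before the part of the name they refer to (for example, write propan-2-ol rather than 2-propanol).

10-bromo-4-fluoro-7-methyldecan-5-one

Counting along the main chain through the carbonyl gives 10 carbons: the parent is decane.
The highest-priority functional group is a ketone (C=O on an internal carbon), so the name ends in -one.
The numbering direction is chosen so that numbering from this end puts the carbonyl group at C-5 rather than C-6.
With this numbering: the carbonyl at C-5; a bromo group at C-10; a fluoro group at C-4; a methyl group at C-7.
The substituents are ordered alphabetically, ignoring any di-/tri- multipliers.
The name is 10-bromo-4-fluoro-7-methyldecan-5-one.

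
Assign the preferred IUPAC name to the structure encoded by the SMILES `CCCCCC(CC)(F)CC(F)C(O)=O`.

4-ethyl-2,4-difluorononanoic acid

The longest carbon chain that includes the –COOH group has 9 carbons, so the parent hydride is nonane.
The highest-priority functional group is a carboxylic acid (terminal –COOH), so the name ends in -oic acid.
The numbering direction is chosen so that the carboxylic acid carbon is C-1 by definition.
This places an ethyl group at C-4; fluoro groups at C-2 and C-4.
Prefixes are listed alphabetically: ethyl, fluoro.
The name is 4-ethyl-2,4-difluorononanoic acid.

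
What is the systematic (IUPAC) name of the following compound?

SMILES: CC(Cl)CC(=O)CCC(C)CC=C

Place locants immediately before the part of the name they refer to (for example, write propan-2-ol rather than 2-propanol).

2-chloro-7-methyldec-9-en-4-one

Counting along the main chain through the carbonyl and the multiple bond gives 10 carbons: the parent is decane.
A ketone (C=O on an internal carbon) is the principal characteristic group, giving the suffix -one.
The chain contains a C=C double bond, so the unsaturation ending is -ene.
The numbering direction is chosen so that numbering from this end puts the carbonyl group at C-4 rather than C-7.
That gives the carbonyl at C-4; the double bond between C-9 and C-10; a chloro group at C-2; a methyl group at C-7.
The substituents are ordered alphabetically, ignoring any di-/tri- multipliers.
The name is 2-chloro-7-methyldec-9-en-4-one.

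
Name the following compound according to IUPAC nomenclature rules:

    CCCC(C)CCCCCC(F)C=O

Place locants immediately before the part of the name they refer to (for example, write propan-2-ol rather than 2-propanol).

2-fluoro-8-methylundecanal

The longest carbon chain that includes the –CHO group has 11 carbons, so the parent hydride is undecane.
The highest-priority functional group is an aldehyde (terminal –CHO), so the name ends in -al.
Choose the numbering such that the aldehyde carbon is C-1 by definition.
With this numbering: a fluoro group at C-2; a methyl group at C-8.
Prefixes are listed alphabetically: fluoro, methyl.
Putting it together: 2-fluoro-8-methylundecanal.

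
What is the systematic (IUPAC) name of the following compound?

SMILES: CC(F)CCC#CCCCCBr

The longest carbon chain that includes the multiple bond has 10 carbons, so the parent hydride is decane.
A C≡C triple bond in the chain gives the infix -yne-.
Choose the numbering such that the substituent locant set {1,9} is lower than {2,10} at the first point of difference.
With this numbering: the triple bond between C-5 and C-6; a bromo group at C-1; a fluoro group at C-9.
The substituents are ordered alphabetically, ignoring any di-/tri- multipliers.
The name is 1-bromo-9-fluorodec-5-yne.

1-bromo-9-fluorodec-5-yne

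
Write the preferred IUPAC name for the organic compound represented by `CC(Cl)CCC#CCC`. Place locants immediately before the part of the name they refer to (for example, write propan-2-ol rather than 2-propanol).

7-chlorooct-3-yne

The longest carbon chain that includes the multiple bond has 8 carbons, so the parent hydride is octane.
A C≡C triple bond in the chain gives the infix -yne-.
Number the chain so that numbering from this end puts the triple bond at C-3 rather than C-5.
That gives the triple bond between C-3 and C-4; a chloro group at C-7.
Assembling the pieces gives 7-chlorooct-3-yne.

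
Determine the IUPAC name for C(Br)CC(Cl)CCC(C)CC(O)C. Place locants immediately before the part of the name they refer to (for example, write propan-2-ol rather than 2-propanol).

9-bromo-7-chloro-4-methylnonan-2-ol

The longest chain bearing the –OH group is 9 carbons long (nonane).
The highest-priority functional group is an alcohol (–OH), so the name ends in -ol.
Number the chain so that numbering from this end puts the hydroxyl group at C-2 rather than C-8.
That gives the hydroxyl at C-2; a bromo group at C-9; a chloro group at C-7; a methyl group at C-4.
Substituent prefixes are cited in alphabetical order (multiplying prefixes like di-/tri- are ignored for ordering).
The name is 9-bromo-7-chloro-4-methylnonan-2-ol.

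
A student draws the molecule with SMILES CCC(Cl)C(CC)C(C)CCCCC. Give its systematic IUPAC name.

The longest continuous carbon chain has 10 atoms, so the parent hydride is decane.
Number the chain so that the substituent locant set {3,4,5} is lower than {6,7,8} at the first point of difference.
This places a chloro group at C-3; an ethyl group at C-4; a methyl group at C-5.
The substituents are ordered alphabetically, ignoring any di-/tri- multipliers.
The name is 3-chloro-4-ethyl-5-methyldecane.

3-chloro-4-ethyl-5-methyldecane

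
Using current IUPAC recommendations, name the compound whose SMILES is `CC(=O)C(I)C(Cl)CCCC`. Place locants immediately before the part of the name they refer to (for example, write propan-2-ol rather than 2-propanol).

Counting along the main chain through the carbonyl gives 8 carbons: the parent is octane.
The principal characteristic group is a ketone (C=O on an internal carbon), named with the suffix -one.
The numbering direction is chosen so that numbering from this end puts the carbonyl group at C-2 rather than C-7.
That gives the carbonyl at C-2; a chloro group at C-4; an iodo group at C-3.
The substituents are ordered alphabetically, ignoring any di-/tri- multipliers.
Assembling the pieces gives 4-chloro-3-iodooctan-2-one.

4-chloro-3-iodooctan-2-one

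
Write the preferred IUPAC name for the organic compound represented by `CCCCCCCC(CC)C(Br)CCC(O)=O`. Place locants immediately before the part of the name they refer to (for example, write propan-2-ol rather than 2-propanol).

The longest chain bearing the –COOH group is 12 carbons long (dodecane).
The highest-priority functional group is a carboxylic acid (terminal –COOH), so the name ends in -oic acid.
Choose the numbering such that the carboxylic acid carbon is C-1 by definition.
This places a bromo group at C-4; an ethyl group at C-5.
The substituents are ordered alphabetically, ignoring any di-/tri- multipliers.
The name is 4-bromo-5-ethyldodecanoic acid.

4-bromo-5-ethyldodecanoic acid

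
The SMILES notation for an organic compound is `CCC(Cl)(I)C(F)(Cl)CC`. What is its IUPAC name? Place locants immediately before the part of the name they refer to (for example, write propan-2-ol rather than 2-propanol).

3,4-dichloro-3-fluoro-4-iodohexane

The longest carbon chain is 6 atoms: the parent is hexane.
Choose the numbering such that the locant sets are identical either way, so the alphabetically earlier fluoro substituent takes the lower locant (3 rather than 4).
That gives chloro groups at C-3 and C-4; a fluoro group at C-3; an iodo group at C-4.
Prefixes are listed alphabetically: chloro, fluoro, iodo.
The name is 3,4-dichloro-3-fluoro-4-iodohexane.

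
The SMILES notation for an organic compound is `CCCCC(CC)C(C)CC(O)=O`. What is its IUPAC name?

The longest carbon chain that includes the –COOH group has 8 carbons, so the parent hydride is octane.
The principal characteristic group is a carboxylic acid (terminal –COOH), named with the suffix -oic acid.
Choose the numbering such that the carboxylic acid carbon is C-1 by definition.
With this numbering: an ethyl group at C-4; a methyl group at C-3.
Prefixes are listed alphabetically: ethyl, methyl.
Assembling the pieces gives 4-ethyl-3-methyloctanoic acid.

4-ethyl-3-methyloctanoic acid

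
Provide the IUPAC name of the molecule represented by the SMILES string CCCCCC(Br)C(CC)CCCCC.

6-bromo-7-ethyldodecane

The longest continuous carbon chain has 12 atoms, so the parent hydride is dodecane.
Choose the numbering such that the locant sets are identical either way, so the alphabetically earlier bromo substituent takes the lower locant (6 rather than 7).
That gives a bromo group at C-6; an ethyl group at C-7.
Substituent prefixes are cited in alphabetical order (multiplying prefixes like di-/tri- are ignored for ordering).
Assembling the pieces gives 6-bromo-7-ethyldodecane.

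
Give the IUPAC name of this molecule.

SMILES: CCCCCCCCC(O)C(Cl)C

2-chloroundecan-3-ol

Counting along the main chain through the –OH group gives 11 carbons: the parent is undecane.
The principal characteristic group is an alcohol (–OH), named with the suffix -ol.
The numbering direction is chosen so that numbering from this end puts the hydroxyl group at C-3 rather than C-9.
With this numbering: the hydroxyl at C-3; a chloro group at C-2.
Putting it together: 2-chloroundecan-3-ol.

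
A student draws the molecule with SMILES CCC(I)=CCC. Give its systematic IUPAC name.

3-iodohex-3-ene

The longest chain bearing the multiple bond is 6 carbons long (hexane).
The chain contains a C=C double bond, so the unsaturation ending is -ene.
The numbering direction is chosen so that the substituent locant set {3} is lower than {4} at the first point of difference.
This places the double bond between C-3 and C-4; an iodo group at C-3.
Assembling the pieces gives 3-iodohex-3-ene.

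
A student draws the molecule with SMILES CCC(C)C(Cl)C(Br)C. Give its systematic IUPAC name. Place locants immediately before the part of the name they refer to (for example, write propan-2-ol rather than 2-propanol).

The longest carbon chain is 6 atoms: the parent is hexane.
The numbering direction is chosen so that the substituent locant set {2,3,4} is lower than {3,4,5} at the first point of difference.
With this numbering: a bromo group at C-2; a chloro group at C-3; a methyl group at C-4.
Prefixes are listed alphabetically: bromo, chloro, methyl.
The name is 2-bromo-3-chloro-4-methylhexane.

2-bromo-3-chloro-4-methylhexane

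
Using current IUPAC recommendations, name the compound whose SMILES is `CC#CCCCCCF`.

8-fluorooct-2-yne

The longest chain bearing the multiple bond is 8 carbons long (octane).
There is one C≡C triple bond, indicated by the ending -yne.
Choose the numbering such that numbering from this end puts the triple bond at C-2 rather than C-6.
That gives the triple bond between C-2 and C-3; a fluoro group at C-8.
Putting it together: 8-fluorooct-2-yne.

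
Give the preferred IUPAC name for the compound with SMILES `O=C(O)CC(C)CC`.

Counting along the main chain through the –COOH group gives 5 carbons: the parent is pentane.
The principal characteristic group is a carboxylic acid (terminal –COOH), named with the suffix -oic acid.
Choose the numbering such that the carboxylic acid carbon is C-1 by definition.
With this numbering: a methyl group at C-3.
The name is 3-methylpentanoic acid.

3-methylpentanoic acid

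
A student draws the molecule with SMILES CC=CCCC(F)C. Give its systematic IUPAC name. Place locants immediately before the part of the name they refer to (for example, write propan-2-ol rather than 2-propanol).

6-fluorohept-2-ene

Counting along the main chain through the multiple bond gives 7 carbons: the parent is heptane.
There is one C=C double bond, indicated by the ending -ene.
The numbering direction is chosen so that numbering from this end puts the double bond at C-2 rather than C-5.
That gives the double bond between C-2 and C-3; a fluoro group at C-6.
Putting it together: 6-fluorohept-2-ene.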